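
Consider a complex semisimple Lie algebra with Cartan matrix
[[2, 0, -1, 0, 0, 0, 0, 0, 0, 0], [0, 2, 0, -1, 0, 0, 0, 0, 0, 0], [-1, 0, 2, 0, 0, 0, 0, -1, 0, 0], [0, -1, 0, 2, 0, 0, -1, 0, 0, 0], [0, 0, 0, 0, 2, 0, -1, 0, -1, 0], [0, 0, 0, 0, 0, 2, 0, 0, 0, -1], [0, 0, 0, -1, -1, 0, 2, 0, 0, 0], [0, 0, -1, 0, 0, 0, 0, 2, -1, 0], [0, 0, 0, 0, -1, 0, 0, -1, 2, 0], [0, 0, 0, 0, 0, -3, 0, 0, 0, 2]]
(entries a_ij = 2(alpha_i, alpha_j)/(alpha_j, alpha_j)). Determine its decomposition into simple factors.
A_8 ⊕ G_2

The diagram associated to this matrix has two connected components: the simple roots {alpha_1, alpha_2, alpha_3, alpha_4, alpha_5, alpha_7, alpha_8, alpha_9} form a chain of 8 nodes with single edges (A_8), and {alpha_6, alpha_10} form two nodes joined by a triple edge (G_2). A semisimple Lie algebra decomposes uniquely as the direct sum of simple ideals, one per connected component of its Dynkin diagram, so g ≅ A_8 ⊕ G_2 (dimension 80 + 14 = 94).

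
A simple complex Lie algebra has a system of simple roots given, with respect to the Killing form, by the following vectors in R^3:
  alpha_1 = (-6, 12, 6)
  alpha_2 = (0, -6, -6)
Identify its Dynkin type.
Compute the Cartan integers a_ij = 2(alpha_i, alpha_j)/(alpha_j, alpha_j); the resulting 2x2 Cartan matrix is
[[2, -3], [-1, 2]].
The roots have two lengths (squared-length ratio 3:1); the short ones are alpha_{2}. The associated Dynkin diagram is two nodes joined by a triple edge (G_2), so the type is G_2.

G2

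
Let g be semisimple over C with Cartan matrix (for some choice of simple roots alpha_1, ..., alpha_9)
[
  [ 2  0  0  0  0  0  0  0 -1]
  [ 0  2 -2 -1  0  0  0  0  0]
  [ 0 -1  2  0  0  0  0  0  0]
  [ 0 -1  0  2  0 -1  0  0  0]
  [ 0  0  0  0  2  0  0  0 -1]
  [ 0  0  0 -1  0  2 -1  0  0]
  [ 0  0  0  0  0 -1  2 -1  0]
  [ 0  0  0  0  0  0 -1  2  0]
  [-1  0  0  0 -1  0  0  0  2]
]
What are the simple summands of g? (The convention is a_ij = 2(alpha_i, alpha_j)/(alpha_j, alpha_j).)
A3 ⊕ B6

The diagram associated to this matrix has two connected components: the simple roots {alpha_1, alpha_5, alpha_9} form a chain of 3 nodes with single edges (A_3), and {alpha_2, alpha_3, alpha_4, alpha_6, alpha_7, alpha_8} form a chain of 6 nodes with a double edge at one end; the terminal node there is the unique short simple root (B_6). A semisimple Lie algebra decomposes uniquely as the direct sum of simple ideals, one per connected component of its Dynkin diagram, so g ≅ A_3 ⊕ B_6 (dimension 15 + 78 = 93).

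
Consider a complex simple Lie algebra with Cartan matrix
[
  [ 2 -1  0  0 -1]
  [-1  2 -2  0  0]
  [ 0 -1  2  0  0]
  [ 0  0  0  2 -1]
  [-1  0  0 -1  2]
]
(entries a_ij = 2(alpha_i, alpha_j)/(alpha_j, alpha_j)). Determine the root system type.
The matrix has rank 5 with 2's on the diagonal. Reading the off-diagonal entries as Dynkin edges (a single edge where a_ij = a_ji = -1; a double or triple edge where a_ij * a_ji = 2 or 3), the diagram is a chain of 5 nodes with a double edge at one end; the terminal node there is the unique short simple root (B_5). One simple-root ordering that puts it in standard form is (alpha_4, alpha_5, alpha_1, alpha_2, alpha_3). So the algebra is type B_5, i.e. so(11).

B_5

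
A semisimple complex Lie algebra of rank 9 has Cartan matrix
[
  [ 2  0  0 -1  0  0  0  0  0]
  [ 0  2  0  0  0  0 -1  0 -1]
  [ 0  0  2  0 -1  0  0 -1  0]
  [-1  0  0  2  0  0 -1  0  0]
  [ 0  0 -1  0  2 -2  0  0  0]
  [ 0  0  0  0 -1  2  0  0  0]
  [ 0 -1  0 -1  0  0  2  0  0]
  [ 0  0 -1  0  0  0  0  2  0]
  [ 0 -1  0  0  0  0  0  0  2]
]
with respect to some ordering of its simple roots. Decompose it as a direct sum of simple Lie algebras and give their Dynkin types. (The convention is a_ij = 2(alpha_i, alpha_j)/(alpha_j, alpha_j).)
The diagram associated to this matrix has two connected components: the simple roots {alpha_1, alpha_2, alpha_4, alpha_7, alpha_9} form a chain of 5 nodes with single edges (A_5), and {alpha_3, alpha_5, alpha_6, alpha_8} form a chain of 4 nodes with a double edge at one end; the terminal node there is the unique short simple root (B_4). A semisimple Lie algebra decomposes uniquely as the direct sum of simple ideals, one per connected component of its Dynkin diagram, so g ≅ A_5 ⊕ B_4 (dimension 35 + 36 = 71).

A_5 (sl(6)) + B_4 (so(9))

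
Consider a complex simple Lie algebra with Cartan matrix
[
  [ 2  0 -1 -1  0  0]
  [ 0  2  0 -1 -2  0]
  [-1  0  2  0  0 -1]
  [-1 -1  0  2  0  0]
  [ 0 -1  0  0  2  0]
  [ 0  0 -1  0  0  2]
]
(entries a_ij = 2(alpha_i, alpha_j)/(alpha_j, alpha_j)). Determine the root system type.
The matrix has rank 6 with 2's on the diagonal. Reading the off-diagonal entries as Dynkin edges (a single edge where a_ij = a_ji = -1; a double or triple edge where a_ij * a_ji = 2 or 3), the diagram is a chain of 6 nodes with a double edge at one end; the terminal node there is the unique short simple root (B_6). One simple-root ordering that puts it in standard form is (alpha_6, alpha_3, alpha_1, alpha_4, alpha_2, alpha_5). So the algebra is type B_6, i.e. so(13).

B_6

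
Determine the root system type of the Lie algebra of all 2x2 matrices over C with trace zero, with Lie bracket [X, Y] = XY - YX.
A_1

This is sl(2), which has dimension 2^2 - 1 = 3 and rank 2 - 1 = 1 (a Cartan subalgebra is the diagonal traceless matrices). In the classification of classical Lie algebras, the special linear algebra sl(n+1) has type A_n; here n = 1, so the Dynkin diagram is a chain of 1 nodes with single edges (A_1). Hence the type is A_1.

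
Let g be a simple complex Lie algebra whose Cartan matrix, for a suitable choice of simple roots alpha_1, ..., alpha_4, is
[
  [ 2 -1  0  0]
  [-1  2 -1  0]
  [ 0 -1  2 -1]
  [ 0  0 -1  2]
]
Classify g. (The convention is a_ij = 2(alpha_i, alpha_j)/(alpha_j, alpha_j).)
type A_4

The matrix has rank 4 with 2's on the diagonal. Reading the off-diagonal entries as Dynkin edges (a single edge where a_ij = a_ji = -1; a double or triple edge where a_ij * a_ji = 2 or 3), the diagram is a chain of 4 nodes with single edges (A_4). One simple-root ordering that puts it in standard form is (alpha_1, alpha_2, alpha_3, alpha_4). So the algebra is type A_4, i.e. sl(5).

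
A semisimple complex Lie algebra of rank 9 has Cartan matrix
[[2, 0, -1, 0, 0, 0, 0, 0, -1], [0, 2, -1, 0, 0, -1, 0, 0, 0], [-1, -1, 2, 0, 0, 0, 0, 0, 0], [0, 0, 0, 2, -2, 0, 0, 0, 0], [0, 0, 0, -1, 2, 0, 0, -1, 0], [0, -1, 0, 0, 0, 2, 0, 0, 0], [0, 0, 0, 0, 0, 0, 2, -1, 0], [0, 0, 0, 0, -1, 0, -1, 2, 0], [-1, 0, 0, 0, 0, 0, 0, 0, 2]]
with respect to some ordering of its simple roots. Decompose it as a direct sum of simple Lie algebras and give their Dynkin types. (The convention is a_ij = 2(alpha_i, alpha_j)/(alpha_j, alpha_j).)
The diagram associated to this matrix has two connected components: the simple roots {alpha_1, alpha_2, alpha_3, alpha_6, alpha_9} form a chain of 5 nodes with single edges (A_5), and {alpha_4, alpha_5, alpha_7, alpha_8} form a chain of 4 nodes with a double edge at one end; the terminal node there is the unique long simple root (C_4). A semisimple Lie algebra decomposes uniquely as the direct sum of simple ideals, one per connected component of its Dynkin diagram, so g ≅ A_5 ⊕ C_4 (dimension 35 + 36 = 71).

A5 ⊕ C4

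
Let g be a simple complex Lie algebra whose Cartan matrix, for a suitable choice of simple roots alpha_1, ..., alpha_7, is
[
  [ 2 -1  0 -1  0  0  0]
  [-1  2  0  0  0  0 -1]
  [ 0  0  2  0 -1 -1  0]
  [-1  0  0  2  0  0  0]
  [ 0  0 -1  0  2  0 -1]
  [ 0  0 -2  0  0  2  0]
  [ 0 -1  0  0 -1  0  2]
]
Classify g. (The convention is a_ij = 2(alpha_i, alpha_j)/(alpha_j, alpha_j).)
type C_7

The matrix has rank 7 with 2's on the diagonal. Reading the off-diagonal entries as Dynkin edges (a single edge where a_ij = a_ji = -1; a double or triple edge where a_ij * a_ji = 2 or 3), the diagram is a chain of 7 nodes with a double edge at one end; the terminal node there is the unique long simple root (C_7). One simple-root ordering that puts it in standard form is (alpha_4, alpha_1, alpha_2, alpha_7, alpha_5, alpha_3, alpha_6). So the algebra is type C_7, i.e. sp(14).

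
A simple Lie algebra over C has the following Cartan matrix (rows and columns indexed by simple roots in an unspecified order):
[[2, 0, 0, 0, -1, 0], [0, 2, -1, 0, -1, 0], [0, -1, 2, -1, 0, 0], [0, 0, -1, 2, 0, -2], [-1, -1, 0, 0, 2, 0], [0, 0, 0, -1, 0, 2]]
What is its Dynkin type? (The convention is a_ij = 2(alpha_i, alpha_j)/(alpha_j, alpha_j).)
The matrix has rank 6 with 2's on the diagonal. Reading the off-diagonal entries as Dynkin edges (a single edge where a_ij = a_ji = -1; a double or triple edge where a_ij * a_ji = 2 or 3), the diagram is a chain of 6 nodes with a double edge at one end; the terminal node there is the unique short simple root (B_6). One simple-root ordering that puts it in standard form is (alpha_1, alpha_5, alpha_2, alpha_3, alpha_4, alpha_6). So the algebra is type B_6, i.e. so(13).

B6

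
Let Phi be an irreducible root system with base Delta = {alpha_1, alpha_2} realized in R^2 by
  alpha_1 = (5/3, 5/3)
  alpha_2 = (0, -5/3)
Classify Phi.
B_2

Compute the Cartan integers a_ij = 2(alpha_i, alpha_j)/(alpha_j, alpha_j); the resulting 2x2 Cartan matrix is
[[2, -2], [-1, 2]].
The roots have two lengths (squared-length ratio 2:1); the short ones are alpha_{2}. The associated Dynkin diagram is a chain of 2 nodes with a double edge at one end; the terminal node there is the unique short simple root (B_2), so the type is B_2 (the algebra so(5)).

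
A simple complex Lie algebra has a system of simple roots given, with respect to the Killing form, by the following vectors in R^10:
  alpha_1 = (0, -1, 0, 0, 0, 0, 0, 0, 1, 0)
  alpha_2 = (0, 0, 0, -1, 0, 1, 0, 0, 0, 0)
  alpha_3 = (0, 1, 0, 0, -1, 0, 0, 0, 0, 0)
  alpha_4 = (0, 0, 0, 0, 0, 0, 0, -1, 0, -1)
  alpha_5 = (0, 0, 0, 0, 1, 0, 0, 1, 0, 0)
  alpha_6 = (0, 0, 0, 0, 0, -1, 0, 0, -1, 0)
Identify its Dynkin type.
A_6 (sl(7))

Compute the Cartan integers a_ij = 2(alpha_i, alpha_j)/(alpha_j, alpha_j); the resulting 6x6 Cartan matrix is
[[2, 0, -1, 0, 0, -1], [0, 2, 0, 0, 0, -1], [-1, 0, 2, 0, -1, 0], [0, 0, 0, 2, -1, 0], [0, 0, -1, -1, 2, 0], [-1, -1, 0, 0, 0, 2]].
All simple roots have the same length, so the diagram is simply laced. The associated Dynkin diagram is a chain of 6 nodes with single edges (A_6), so the type is A_6 (the algebra sl(7)).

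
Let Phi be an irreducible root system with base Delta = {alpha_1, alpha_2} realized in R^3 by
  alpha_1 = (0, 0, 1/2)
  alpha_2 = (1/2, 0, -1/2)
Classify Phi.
type B_2

Compute the Cartan integers a_ij = 2(alpha_i, alpha_j)/(alpha_j, alpha_j); the resulting 2x2 Cartan matrix is
[[2, -1], [-2, 2]].
The roots have two lengths (squared-length ratio 2:1); the short ones are alpha_{1}. The associated Dynkin diagram is a chain of 2 nodes with a double edge at one end; the terminal node there is the unique short simple root (B_2), so the type is B_2 (the algebra so(5)).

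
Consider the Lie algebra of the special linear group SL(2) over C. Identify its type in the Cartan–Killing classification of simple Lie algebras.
A1

This is sl(2), which has dimension 2^2 - 1 = 3 and rank 2 - 1 = 1 (a Cartan subalgebra is the diagonal traceless matrices). In the classification of classical Lie algebras, the special linear algebra sl(n+1) has type A_n; here n = 1, so the Dynkin diagram is a chain of 1 nodes with single edges (A_1). Hence the type is A_1.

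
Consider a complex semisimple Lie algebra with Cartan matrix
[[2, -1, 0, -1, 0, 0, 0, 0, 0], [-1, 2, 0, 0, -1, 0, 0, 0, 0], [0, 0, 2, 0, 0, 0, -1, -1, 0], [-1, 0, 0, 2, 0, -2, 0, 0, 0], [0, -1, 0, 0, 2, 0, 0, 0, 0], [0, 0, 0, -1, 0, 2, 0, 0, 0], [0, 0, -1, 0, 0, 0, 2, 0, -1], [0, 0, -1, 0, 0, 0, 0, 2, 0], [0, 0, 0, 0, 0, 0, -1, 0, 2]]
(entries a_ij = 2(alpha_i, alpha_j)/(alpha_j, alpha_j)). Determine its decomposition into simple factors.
A4 + B5

The diagram associated to this matrix has two connected components: the simple roots {alpha_3, alpha_7, alpha_8, alpha_9} form a chain of 4 nodes with single edges (A_4), and {alpha_1, alpha_2, alpha_4, alpha_5, alpha_6} form a chain of 5 nodes with a double edge at one end; the terminal node there is the unique short simple root (B_5). A semisimple Lie algebra decomposes uniquely as the direct sum of simple ideals, one per connected component of its Dynkin diagram, so g ≅ A_4 ⊕ B_5 (dimension 24 + 55 = 79).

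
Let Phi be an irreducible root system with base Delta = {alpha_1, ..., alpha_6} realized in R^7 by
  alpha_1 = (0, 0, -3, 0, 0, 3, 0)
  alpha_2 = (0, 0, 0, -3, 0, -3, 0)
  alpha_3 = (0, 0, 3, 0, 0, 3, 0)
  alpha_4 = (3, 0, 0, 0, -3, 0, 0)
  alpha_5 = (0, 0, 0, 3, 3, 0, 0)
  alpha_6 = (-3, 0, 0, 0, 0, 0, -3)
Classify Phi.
Compute the Cartan integers a_ij = 2(alpha_i, alpha_j)/(alpha_j, alpha_j); the resulting 6x6 Cartan matrix is
[[2, -1, 0, 0, 0, 0], [-1, 2, -1, 0, -1, 0], [0, -1, 2, 0, 0, 0], [0, 0, 0, 2, -1, -1], [0, -1, 0, -1, 2, 0], [0, 0, 0, -1, 0, 2]].
All simple roots have the same length, so the diagram is simply laced. The associated Dynkin diagram is a chain of 4 nodes with a fork of two nodes at one end (D_6), so the type is D_6 (the algebra so(12)).

D_6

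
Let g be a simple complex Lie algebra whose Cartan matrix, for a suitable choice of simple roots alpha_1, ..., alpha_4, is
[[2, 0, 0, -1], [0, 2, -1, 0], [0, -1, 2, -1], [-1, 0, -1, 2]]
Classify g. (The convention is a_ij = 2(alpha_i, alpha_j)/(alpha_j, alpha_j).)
A_4

The matrix has rank 4 with 2's on the diagonal. Reading the off-diagonal entries as Dynkin edges (a single edge where a_ij = a_ji = -1; a double or triple edge where a_ij * a_ji = 2 or 3), the diagram is a chain of 4 nodes with single edges (A_4). One simple-root ordering that puts it in standard form is (alpha_1, alpha_4, alpha_3, alpha_2). So the algebra is type A_4, i.e. sl(5).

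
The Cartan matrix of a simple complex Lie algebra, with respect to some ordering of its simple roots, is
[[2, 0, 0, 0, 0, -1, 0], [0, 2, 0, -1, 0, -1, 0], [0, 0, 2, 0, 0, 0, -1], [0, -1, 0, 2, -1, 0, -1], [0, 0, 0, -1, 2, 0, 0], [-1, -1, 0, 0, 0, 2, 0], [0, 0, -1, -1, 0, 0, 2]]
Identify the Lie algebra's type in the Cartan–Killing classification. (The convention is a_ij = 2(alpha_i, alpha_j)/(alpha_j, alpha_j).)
type E_7

The matrix has rank 7 with 2's on the diagonal. Reading the off-diagonal entries as Dynkin edges (a single edge where a_ij = a_ji = -1; a double or triple edge where a_ij * a_ji = 2 or 3), the diagram is a chain of 6 nodes with one extra node attached to the third node from one end (E_7). One simple-root ordering that puts it in standard form is (alpha_3, alpha_5, alpha_7, alpha_4, alpha_2, alpha_6, alpha_1). So the algebra is type E_7.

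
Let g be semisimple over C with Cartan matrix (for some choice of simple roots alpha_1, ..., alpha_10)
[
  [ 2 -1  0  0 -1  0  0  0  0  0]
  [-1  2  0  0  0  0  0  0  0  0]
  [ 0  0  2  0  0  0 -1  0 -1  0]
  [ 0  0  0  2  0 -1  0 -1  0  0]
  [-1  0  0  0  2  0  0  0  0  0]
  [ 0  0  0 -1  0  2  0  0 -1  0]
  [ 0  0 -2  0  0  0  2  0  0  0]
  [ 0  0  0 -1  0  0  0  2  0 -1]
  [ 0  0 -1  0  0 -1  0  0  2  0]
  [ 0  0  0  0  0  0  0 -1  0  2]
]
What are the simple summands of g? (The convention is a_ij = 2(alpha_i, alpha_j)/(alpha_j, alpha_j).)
A_3 ⊕ C_7

The diagram associated to this matrix has two connected components: the simple roots {alpha_1, alpha_2, alpha_5} form a chain of 3 nodes with single edges (A_3), and {alpha_3, alpha_4, alpha_6, alpha_7, alpha_8, alpha_9, alpha_10} form a chain of 7 nodes with a double edge at one end; the terminal node there is the unique long simple root (C_7). A semisimple Lie algebra decomposes uniquely as the direct sum of simple ideals, one per connected component of its Dynkin diagram, so g ≅ A_3 ⊕ C_7 (dimension 15 + 105 = 120).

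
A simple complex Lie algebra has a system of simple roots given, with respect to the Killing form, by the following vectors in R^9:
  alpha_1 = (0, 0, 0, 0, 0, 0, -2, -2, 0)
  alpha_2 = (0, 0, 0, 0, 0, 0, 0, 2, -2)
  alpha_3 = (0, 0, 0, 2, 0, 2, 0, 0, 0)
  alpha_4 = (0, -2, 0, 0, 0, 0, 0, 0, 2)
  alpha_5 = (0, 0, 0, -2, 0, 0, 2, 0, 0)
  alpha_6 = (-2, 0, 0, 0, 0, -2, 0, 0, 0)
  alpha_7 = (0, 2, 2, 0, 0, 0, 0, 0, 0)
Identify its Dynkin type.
Compute the Cartan integers a_ij = 2(alpha_i, alpha_j)/(alpha_j, alpha_j); the resulting 7x7 Cartan matrix is
[[2, -1, 0, 0, -1, 0, 0], [-1, 2, 0, -1, 0, 0, 0], [0, 0, 2, 0, -1, -1, 0], [0, -1, 0, 2, 0, 0, -1], [-1, 0, -1, 0, 2, 0, 0], [0, 0, -1, 0, 0, 2, 0], [0, 0, 0, -1, 0, 0, 2]].
All simple roots have the same length, so the diagram is simply laced. The associated Dynkin diagram is a chain of 7 nodes with single edges (A_7), so the type is A_7 (the algebra sl(8)).

type A_7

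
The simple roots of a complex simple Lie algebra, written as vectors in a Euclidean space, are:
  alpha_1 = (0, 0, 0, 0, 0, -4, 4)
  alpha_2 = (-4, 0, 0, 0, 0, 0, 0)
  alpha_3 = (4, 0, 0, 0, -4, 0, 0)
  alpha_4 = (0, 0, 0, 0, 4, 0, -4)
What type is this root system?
Compute the Cartan integers a_ij = 2(alpha_i, alpha_j)/(alpha_j, alpha_j); the resulting 4x4 Cartan matrix is
[[2, 0, 0, -1], [0, 2, -1, 0], [0, -2, 2, -1], [-1, 0, -1, 2]].
The roots have two lengths (squared-length ratio 2:1); the short ones are alpha_{2}. The associated Dynkin diagram is a chain of 4 nodes with a double edge at one end; the terminal node there is the unique short simple root (B_4), so the type is B_4 (the algebra so(9)).

B_4 (so(9))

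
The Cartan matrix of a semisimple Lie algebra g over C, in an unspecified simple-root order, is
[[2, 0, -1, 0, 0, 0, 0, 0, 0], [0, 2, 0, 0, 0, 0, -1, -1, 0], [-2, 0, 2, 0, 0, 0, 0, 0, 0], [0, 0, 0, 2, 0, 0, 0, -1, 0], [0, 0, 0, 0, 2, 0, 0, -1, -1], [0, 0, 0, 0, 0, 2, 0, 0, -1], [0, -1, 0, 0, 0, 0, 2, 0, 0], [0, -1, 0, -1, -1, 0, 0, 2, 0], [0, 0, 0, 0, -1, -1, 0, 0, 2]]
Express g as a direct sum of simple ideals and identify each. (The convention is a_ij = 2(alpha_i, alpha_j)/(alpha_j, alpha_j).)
The diagram associated to this matrix has two connected components: the simple roots {alpha_1, alpha_3} form a chain of 2 nodes with a double edge at one end; the terminal node there is the unique short simple root (B_2), and {alpha_2, alpha_4, alpha_5, alpha_6, alpha_7, alpha_8, alpha_9} form a chain of 6 nodes with one extra node attached to the third node from one end (E_7). A semisimple Lie algebra decomposes uniquely as the direct sum of simple ideals, one per connected component of its Dynkin diagram, so g ≅ B_2 ⊕ E_7 (dimension 10 + 133 = 143).

B2 + E7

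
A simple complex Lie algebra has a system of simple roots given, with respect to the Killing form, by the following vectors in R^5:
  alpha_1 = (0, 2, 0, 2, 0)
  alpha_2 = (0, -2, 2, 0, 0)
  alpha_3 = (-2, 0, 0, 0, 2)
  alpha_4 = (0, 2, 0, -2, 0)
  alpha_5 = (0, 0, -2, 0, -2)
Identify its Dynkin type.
D_5

Compute the Cartan integers a_ij = 2(alpha_i, alpha_j)/(alpha_j, alpha_j); the resulting 5x5 Cartan matrix is
[[2, -1, 0, 0, 0], [-1, 2, 0, -1, -1], [0, 0, 2, 0, -1], [0, -1, 0, 2, 0], [0, -1, -1, 0, 2]].
All simple roots have the same length, so the diagram is simply laced. The associated Dynkin diagram is a chain of 3 nodes with a fork of two nodes at one end (D_5), so the type is D_5 (the algebra so(10)).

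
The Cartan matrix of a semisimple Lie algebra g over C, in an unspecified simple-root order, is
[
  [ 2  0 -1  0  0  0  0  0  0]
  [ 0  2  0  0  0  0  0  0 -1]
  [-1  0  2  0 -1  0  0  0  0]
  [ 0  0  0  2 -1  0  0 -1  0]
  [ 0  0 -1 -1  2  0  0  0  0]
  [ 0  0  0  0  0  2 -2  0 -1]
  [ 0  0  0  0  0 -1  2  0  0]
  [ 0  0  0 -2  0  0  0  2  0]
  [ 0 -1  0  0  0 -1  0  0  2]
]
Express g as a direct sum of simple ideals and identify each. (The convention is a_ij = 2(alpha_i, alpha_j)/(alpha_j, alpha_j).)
type B_4 ⊕ type C_5

The diagram associated to this matrix has two connected components: the simple roots {alpha_2, alpha_6, alpha_7, alpha_9} form a chain of 4 nodes with a double edge at one end; the terminal node there is the unique short simple root (B_4), and {alpha_1, alpha_3, alpha_4, alpha_5, alpha_8} form a chain of 5 nodes with a double edge at one end; the terminal node there is the unique long simple root (C_5). A semisimple Lie algebra decomposes uniquely as the direct sum of simple ideals, one per connected component of its Dynkin diagram, so g ≅ B_4 ⊕ C_5 (dimension 36 + 55 = 91).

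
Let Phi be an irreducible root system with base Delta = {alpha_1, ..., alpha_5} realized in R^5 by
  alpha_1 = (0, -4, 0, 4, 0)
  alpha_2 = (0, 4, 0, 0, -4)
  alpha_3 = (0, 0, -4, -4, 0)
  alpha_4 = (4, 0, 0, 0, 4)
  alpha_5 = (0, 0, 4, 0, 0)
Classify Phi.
Compute the Cartan integers a_ij = 2(alpha_i, alpha_j)/(alpha_j, alpha_j); the resulting 5x5 Cartan matrix is
[[2, -1, -1, 0, 0], [-1, 2, 0, -1, 0], [-1, 0, 2, 0, -2], [0, -1, 0, 2, 0], [0, 0, -1, 0, 2]].
The roots have two lengths (squared-length ratio 2:1); the short ones are alpha_{5}. The associated Dynkin diagram is a chain of 5 nodes with a double edge at one end; the terminal node there is the unique short simple root (B_5), so the type is B_5 (the algebra so(11)).

B_5 (so(11))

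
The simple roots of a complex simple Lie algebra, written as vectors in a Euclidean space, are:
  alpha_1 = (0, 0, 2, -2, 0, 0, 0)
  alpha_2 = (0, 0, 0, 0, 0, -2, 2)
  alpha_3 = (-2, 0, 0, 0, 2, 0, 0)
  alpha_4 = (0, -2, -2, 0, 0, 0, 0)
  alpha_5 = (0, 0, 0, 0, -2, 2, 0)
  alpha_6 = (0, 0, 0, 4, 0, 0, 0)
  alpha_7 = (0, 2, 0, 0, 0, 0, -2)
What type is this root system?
type C_7

Compute the Cartan integers a_ij = 2(alpha_i, alpha_j)/(alpha_j, alpha_j); the resulting 7x7 Cartan matrix is
[[2, 0, 0, -1, 0, -1, 0], [0, 2, 0, 0, -1, 0, -1], [0, 0, 2, 0, -1, 0, 0], [-1, 0, 0, 2, 0, 0, -1], [0, -1, -1, 0, 2, 0, 0], [-2, 0, 0, 0, 0, 2, 0], [0, -1, 0, -1, 0, 0, 2]].
The roots have two lengths (squared-length ratio 2:1); the short ones are alpha_{1,2,3,4,5,7}. The associated Dynkin diagram is a chain of 7 nodes with a double edge at one end; the terminal node there is the unique long simple root (C_7), so the type is C_7 (the algebra sp(14)).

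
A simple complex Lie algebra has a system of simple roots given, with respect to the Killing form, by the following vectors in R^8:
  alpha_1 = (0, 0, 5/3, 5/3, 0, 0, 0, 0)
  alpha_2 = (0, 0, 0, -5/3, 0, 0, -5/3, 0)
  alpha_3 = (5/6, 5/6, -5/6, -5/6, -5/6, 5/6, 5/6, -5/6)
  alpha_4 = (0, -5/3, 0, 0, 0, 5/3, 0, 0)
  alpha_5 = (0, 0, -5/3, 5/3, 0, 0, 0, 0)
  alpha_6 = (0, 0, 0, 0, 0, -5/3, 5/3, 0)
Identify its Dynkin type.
E_6

Compute the Cartan integers a_ij = 2(alpha_i, alpha_j)/(alpha_j, alpha_j); the resulting 6x6 Cartan matrix is
[[2, -1, -1, 0, 0, 0], [-1, 2, 0, 0, -1, -1], [-1, 0, 2, 0, 0, 0], [0, 0, 0, 2, 0, -1], [0, -1, 0, 0, 2, 0], [0, -1, 0, -1, 0, 2]].
All simple roots have the same length, so the diagram is simply laced. The associated Dynkin diagram is a chain of 5 nodes with one extra node attached to the third node from one end (E_6), so the type is E_6.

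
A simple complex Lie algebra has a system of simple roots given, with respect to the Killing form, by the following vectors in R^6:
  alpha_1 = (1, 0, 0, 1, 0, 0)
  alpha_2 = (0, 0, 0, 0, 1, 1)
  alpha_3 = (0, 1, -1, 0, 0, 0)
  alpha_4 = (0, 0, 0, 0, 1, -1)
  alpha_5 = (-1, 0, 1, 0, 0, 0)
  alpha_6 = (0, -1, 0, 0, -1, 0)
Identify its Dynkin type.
Compute the Cartan integers a_ij = 2(alpha_i, alpha_j)/(alpha_j, alpha_j); the resulting 6x6 Cartan matrix is
[[2, 0, 0, 0, -1, 0], [0, 2, 0, 0, 0, -1], [0, 0, 2, 0, -1, -1], [0, 0, 0, 2, 0, -1], [-1, 0, -1, 0, 2, 0], [0, -1, -1, -1, 0, 2]].
All simple roots have the same length, so the diagram is simply laced. The associated Dynkin diagram is a chain of 4 nodes with a fork of two nodes at one end (D_6), so the type is D_6 (the algebra so(12)).

type D_6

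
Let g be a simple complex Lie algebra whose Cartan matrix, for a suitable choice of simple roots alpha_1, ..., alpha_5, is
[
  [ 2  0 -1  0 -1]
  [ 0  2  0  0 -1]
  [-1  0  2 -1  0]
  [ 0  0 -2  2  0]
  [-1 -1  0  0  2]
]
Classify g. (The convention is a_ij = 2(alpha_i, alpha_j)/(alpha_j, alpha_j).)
The matrix has rank 5 with 2's on the diagonal. Reading the off-diagonal entries as Dynkin edges (a single edge where a_ij = a_ji = -1; a double or triple edge where a_ij * a_ji = 2 or 3), the diagram is a chain of 5 nodes with a double edge at one end; the terminal node there is the unique long simple root (C_5). One simple-root ordering that puts it in standard form is (alpha_2, alpha_5, alpha_1, alpha_3, alpha_4). So the algebra is type C_5, i.e. sp(10).

C5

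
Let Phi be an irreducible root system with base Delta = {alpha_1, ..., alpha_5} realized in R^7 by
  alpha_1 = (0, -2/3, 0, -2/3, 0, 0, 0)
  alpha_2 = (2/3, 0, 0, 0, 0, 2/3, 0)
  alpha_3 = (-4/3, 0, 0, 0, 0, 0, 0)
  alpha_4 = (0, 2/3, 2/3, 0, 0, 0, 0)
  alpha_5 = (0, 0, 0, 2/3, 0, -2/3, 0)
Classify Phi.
C5

Compute the Cartan integers a_ij = 2(alpha_i, alpha_j)/(alpha_j, alpha_j); the resulting 5x5 Cartan matrix is
[[2, 0, 0, -1, -1], [0, 2, -1, 0, -1], [0, -2, 2, 0, 0], [-1, 0, 0, 2, 0], [-1, -1, 0, 0, 2]].
The roots have two lengths (squared-length ratio 2:1); the short ones are alpha_{1,2,4,5}. The associated Dynkin diagram is a chain of 5 nodes with a double edge at one end; the terminal node there is the unique long simple root (C_5), so the type is C_5 (the algebra sp(10)).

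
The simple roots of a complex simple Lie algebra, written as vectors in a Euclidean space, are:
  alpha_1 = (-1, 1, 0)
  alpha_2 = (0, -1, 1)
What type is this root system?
A_2

Compute the Cartan integers a_ij = 2(alpha_i, alpha_j)/(alpha_j, alpha_j); the resulting 2x2 Cartan matrix is
[[2, -1], [-1, 2]].
All simple roots have the same length, so the diagram is simply laced. The associated Dynkin diagram is a chain of 2 nodes with single edges (A_2), so the type is A_2 (the algebra sl(3)).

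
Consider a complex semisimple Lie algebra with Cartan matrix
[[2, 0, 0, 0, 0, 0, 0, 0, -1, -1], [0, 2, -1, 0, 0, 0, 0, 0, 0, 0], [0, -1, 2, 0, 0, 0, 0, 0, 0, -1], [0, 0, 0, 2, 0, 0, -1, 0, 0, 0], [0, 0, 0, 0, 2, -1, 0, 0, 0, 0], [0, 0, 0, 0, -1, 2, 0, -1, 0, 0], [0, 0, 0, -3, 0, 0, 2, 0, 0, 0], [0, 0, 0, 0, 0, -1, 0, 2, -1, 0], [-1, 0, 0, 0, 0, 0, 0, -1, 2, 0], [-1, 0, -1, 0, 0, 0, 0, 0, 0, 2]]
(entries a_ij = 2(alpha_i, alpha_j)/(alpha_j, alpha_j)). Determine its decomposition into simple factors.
The diagram associated to this matrix has two connected components: the simple roots {alpha_1, alpha_2, alpha_3, alpha_5, alpha_6, alpha_8, alpha_9, alpha_10} form a chain of 8 nodes with single edges (A_8), and {alpha_4, alpha_7} form two nodes joined by a triple edge (G_2). A semisimple Lie algebra decomposes uniquely as the direct sum of simple ideals, one per connected component of its Dynkin diagram, so g ≅ A_8 ⊕ G_2 (dimension 80 + 14 = 94).

A8 ⊕ G2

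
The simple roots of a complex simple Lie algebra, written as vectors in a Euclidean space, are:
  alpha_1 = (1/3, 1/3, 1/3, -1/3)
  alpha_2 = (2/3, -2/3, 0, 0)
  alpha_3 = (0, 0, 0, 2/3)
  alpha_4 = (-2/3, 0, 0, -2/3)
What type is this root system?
Compute the Cartan integers a_ij = 2(alpha_i, alpha_j)/(alpha_j, alpha_j); the resulting 4x4 Cartan matrix is
[[2, 0, -1, 0], [0, 2, 0, -1], [-1, 0, 2, -1], [0, -1, -2, 2]].
The roots have two lengths (squared-length ratio 2:1); the short ones are alpha_{1,3}. The associated Dynkin diagram is a chain of 4 nodes with a double edge between the middle two (F_4), so the type is F_4.

F_4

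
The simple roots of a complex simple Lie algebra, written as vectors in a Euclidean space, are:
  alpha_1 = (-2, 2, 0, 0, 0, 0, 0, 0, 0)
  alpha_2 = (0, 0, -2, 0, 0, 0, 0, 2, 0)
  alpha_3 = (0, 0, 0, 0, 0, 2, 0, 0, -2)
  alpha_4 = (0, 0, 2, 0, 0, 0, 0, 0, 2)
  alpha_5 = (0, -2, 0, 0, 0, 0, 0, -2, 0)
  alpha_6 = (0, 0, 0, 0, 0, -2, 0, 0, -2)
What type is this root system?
D_6 (so(12))

Compute the Cartan integers a_ij = 2(alpha_i, alpha_j)/(alpha_j, alpha_j); the resulting 6x6 Cartan matrix is
[[2, 0, 0, 0, -1, 0], [0, 2, 0, -1, -1, 0], [0, 0, 2, -1, 0, 0], [0, -1, -1, 2, 0, -1], [-1, -1, 0, 0, 2, 0], [0, 0, 0, -1, 0, 2]].
All simple roots have the same length, so the diagram is simply laced. The associated Dynkin diagram is a chain of 4 nodes with a fork of two nodes at one end (D_6), so the type is D_6 (the algebra so(12)).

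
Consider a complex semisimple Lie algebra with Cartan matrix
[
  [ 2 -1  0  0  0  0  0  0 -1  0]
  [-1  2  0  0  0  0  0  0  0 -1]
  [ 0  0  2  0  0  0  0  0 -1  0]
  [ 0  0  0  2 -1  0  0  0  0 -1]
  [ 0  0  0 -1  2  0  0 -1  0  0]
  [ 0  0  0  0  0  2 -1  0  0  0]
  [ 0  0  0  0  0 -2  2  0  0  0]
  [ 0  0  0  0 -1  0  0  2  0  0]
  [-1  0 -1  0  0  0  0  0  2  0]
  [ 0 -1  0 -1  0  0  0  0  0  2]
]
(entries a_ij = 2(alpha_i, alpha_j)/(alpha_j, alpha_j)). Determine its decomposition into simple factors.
The diagram associated to this matrix has two connected components: the simple roots {alpha_1, alpha_2, alpha_3, alpha_4, alpha_5, alpha_8, alpha_9, alpha_10} form a chain of 8 nodes with single edges (A_8), and {alpha_6, alpha_7} form a chain of 2 nodes with a double edge at one end; the terminal node there is the unique short simple root (B_2). A semisimple Lie algebra decomposes uniquely as the direct sum of simple ideals, one per connected component of its Dynkin diagram, so g ≅ A_8 ⊕ B_2 (dimension 80 + 10 = 90).

A_8 + B_2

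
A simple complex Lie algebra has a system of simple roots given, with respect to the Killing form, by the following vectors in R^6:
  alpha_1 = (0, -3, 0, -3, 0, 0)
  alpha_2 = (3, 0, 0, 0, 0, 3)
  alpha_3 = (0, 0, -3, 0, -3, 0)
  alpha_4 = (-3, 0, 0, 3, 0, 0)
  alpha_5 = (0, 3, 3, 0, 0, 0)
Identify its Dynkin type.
Compute the Cartan integers a_ij = 2(alpha_i, alpha_j)/(alpha_j, alpha_j); the resulting 5x5 Cartan matrix is
[[2, 0, 0, -1, -1], [0, 2, 0, -1, 0], [0, 0, 2, 0, -1], [-1, -1, 0, 2, 0], [-1, 0, -1, 0, 2]].
All simple roots have the same length, so the diagram is simply laced. The associated Dynkin diagram is a chain of 5 nodes with single edges (A_5), so the type is A_5 (the algebra sl(6)).

A_5 (sl(6))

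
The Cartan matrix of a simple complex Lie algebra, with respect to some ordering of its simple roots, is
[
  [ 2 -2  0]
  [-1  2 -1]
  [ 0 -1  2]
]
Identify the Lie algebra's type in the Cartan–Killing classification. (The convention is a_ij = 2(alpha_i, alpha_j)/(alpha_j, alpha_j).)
The matrix has rank 3 with 2's on the diagonal. Reading the off-diagonal entries as Dynkin edges (a single edge where a_ij = a_ji = -1; a double or triple edge where a_ij * a_ji = 2 or 3), the diagram is a chain of 3 nodes with a double edge at one end; the terminal node there is the unique long simple root (C_3). One simple-root ordering that puts it in standard form is (alpha_3, alpha_2, alpha_1). So the algebra is type C_3, i.e. sp(6).

C3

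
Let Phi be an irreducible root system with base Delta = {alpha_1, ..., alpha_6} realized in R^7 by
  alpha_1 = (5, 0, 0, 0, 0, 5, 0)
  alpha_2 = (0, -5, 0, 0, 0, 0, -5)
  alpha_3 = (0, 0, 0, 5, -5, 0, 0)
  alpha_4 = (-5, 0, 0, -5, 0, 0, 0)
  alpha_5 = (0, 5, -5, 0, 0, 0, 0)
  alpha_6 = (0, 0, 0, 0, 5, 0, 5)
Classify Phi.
Compute the Cartan integers a_ij = 2(alpha_i, alpha_j)/(alpha_j, alpha_j); the resulting 6x6 Cartan matrix is
[[2, 0, 0, -1, 0, 0], [0, 2, 0, 0, -1, -1], [0, 0, 2, -1, 0, -1], [-1, 0, -1, 2, 0, 0], [0, -1, 0, 0, 2, 0], [0, -1, -1, 0, 0, 2]].
All simple roots have the same length, so the diagram is simply laced. The associated Dynkin diagram is a chain of 6 nodes with single edges (A_6), so the type is A_6 (the algebra sl(7)).

A6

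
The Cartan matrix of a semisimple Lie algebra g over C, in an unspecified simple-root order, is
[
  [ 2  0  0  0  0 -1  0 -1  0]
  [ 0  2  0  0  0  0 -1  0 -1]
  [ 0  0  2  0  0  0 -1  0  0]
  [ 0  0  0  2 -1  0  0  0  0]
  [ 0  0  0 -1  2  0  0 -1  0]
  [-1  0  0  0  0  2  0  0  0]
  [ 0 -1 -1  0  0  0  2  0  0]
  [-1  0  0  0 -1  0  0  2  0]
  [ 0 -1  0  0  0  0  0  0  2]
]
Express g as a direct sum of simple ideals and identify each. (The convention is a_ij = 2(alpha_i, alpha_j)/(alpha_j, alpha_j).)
type A_4 + type A_5

The diagram associated to this matrix has two connected components: the simple roots {alpha_2, alpha_3, alpha_7, alpha_9} form a chain of 4 nodes with single edges (A_4), and {alpha_1, alpha_4, alpha_5, alpha_6, alpha_8} form a chain of 5 nodes with single edges (A_5). A semisimple Lie algebra decomposes uniquely as the direct sum of simple ideals, one per connected component of its Dynkin diagram, so g ≅ A_4 ⊕ A_5 (dimension 24 + 35 = 59).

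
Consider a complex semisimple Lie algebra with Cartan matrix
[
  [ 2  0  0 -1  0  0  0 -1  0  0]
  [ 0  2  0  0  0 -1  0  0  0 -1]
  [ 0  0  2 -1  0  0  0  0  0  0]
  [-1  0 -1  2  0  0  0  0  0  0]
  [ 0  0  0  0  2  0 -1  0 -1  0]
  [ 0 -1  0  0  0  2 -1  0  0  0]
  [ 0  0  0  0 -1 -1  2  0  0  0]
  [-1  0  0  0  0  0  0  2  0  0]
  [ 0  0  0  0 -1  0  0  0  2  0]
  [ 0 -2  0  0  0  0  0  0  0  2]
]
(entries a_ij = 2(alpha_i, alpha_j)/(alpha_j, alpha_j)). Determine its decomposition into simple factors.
A4 + C6

The diagram associated to this matrix has two connected components: the simple roots {alpha_1, alpha_3, alpha_4, alpha_8} form a chain of 4 nodes with single edges (A_4), and {alpha_2, alpha_5, alpha_6, alpha_7, alpha_9, alpha_10} form a chain of 6 nodes with a double edge at one end; the terminal node there is the unique long simple root (C_6). A semisimple Lie algebra decomposes uniquely as the direct sum of simple ideals, one per connected component of its Dynkin diagram, so g ≅ A_4 ⊕ C_6 (dimension 24 + 78 = 102).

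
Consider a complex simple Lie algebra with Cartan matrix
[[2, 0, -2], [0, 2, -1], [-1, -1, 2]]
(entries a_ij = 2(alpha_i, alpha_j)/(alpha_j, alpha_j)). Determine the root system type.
C_3 (sp(6))

The matrix has rank 3 with 2's on the diagonal. Reading the off-diagonal entries as Dynkin edges (a single edge where a_ij = a_ji = -1; a double or triple edge where a_ij * a_ji = 2 or 3), the diagram is a chain of 3 nodes with a double edge at one end; the terminal node there is the unique long simple root (C_3). One simple-root ordering that puts it in standard form is (alpha_2, alpha_3, alpha_1). So the algebra is type C_3, i.e. sp(6).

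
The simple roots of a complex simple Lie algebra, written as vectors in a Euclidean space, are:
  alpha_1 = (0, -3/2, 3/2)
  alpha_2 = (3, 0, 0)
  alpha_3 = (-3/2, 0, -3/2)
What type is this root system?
C_3

Compute the Cartan integers a_ij = 2(alpha_i, alpha_j)/(alpha_j, alpha_j); the resulting 3x3 Cartan matrix is
[[2, 0, -1], [0, 2, -2], [-1, -1, 2]].
The roots have two lengths (squared-length ratio 2:1); the short ones are alpha_{1,3}. The associated Dynkin diagram is a chain of 3 nodes with a double edge at one end; the terminal node there is the unique long simple root (C_3), so the type is C_3 (the algebra sp(6)).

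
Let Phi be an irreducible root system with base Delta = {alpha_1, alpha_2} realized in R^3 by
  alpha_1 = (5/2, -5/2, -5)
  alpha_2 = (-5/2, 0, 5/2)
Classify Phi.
type G_2

Compute the Cartan integers a_ij = 2(alpha_i, alpha_j)/(alpha_j, alpha_j); the resulting 2x2 Cartan matrix is
[[2, -3], [-1, 2]].
The roots have two lengths (squared-length ratio 3:1); the short ones are alpha_{2}. The associated Dynkin diagram is two nodes joined by a triple edge (G_2), so the type is G_2.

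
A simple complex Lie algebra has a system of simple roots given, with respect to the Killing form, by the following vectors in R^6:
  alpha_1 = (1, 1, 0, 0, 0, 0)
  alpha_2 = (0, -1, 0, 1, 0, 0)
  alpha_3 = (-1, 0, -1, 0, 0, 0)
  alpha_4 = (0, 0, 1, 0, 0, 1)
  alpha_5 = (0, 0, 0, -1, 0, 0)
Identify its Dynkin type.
B_5 (so(11))

Compute the Cartan integers a_ij = 2(alpha_i, alpha_j)/(alpha_j, alpha_j); the resulting 5x5 Cartan matrix is
[[2, -1, -1, 0, 0], [-1, 2, 0, 0, -2], [-1, 0, 2, -1, 0], [0, 0, -1, 2, 0], [0, -1, 0, 0, 2]].
The roots have two lengths (squared-length ratio 2:1); the short ones are alpha_{5}. The associated Dynkin diagram is a chain of 5 nodes with a double edge at one end; the terminal node there is the unique short simple root (B_5), so the type is B_5 (the algebra so(11)).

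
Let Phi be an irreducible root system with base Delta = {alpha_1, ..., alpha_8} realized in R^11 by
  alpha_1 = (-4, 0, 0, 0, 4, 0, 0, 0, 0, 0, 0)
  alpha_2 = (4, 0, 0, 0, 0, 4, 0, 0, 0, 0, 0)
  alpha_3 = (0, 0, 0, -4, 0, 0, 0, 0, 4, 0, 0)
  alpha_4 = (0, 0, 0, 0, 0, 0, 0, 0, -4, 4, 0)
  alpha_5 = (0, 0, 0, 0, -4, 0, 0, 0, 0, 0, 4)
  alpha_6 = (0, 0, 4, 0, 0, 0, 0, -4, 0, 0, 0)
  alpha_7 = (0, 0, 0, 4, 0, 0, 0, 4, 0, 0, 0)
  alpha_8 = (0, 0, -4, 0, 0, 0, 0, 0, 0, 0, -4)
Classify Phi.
Compute the Cartan integers a_ij = 2(alpha_i, alpha_j)/(alpha_j, alpha_j); the resulting 8x8 Cartan matrix is
[[2, -1, 0, 0, -1, 0, 0, 0], [-1, 2, 0, 0, 0, 0, 0, 0], [0, 0, 2, -1, 0, 0, -1, 0], [0, 0, -1, 2, 0, 0, 0, 0], [-1, 0, 0, 0, 2, 0, 0, -1], [0, 0, 0, 0, 0, 2, -1, -1], [0, 0, -1, 0, 0, -1, 2, 0], [0, 0, 0, 0, -1, -1, 0, 2]].
All simple roots have the same length, so the diagram is simply laced. The associated Dynkin diagram is a chain of 8 nodes with single edges (A_8), so the type is A_8 (the algebra sl(9)).

A_8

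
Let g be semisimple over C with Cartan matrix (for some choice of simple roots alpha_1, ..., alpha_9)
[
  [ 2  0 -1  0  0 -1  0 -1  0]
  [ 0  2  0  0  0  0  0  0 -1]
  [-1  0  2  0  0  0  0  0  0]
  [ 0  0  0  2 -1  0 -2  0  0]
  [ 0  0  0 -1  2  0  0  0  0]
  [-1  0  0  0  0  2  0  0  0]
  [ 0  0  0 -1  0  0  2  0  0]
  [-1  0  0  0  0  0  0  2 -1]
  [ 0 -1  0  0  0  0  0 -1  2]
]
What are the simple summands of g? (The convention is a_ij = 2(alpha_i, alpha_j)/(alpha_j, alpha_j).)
The diagram associated to this matrix has two connected components: the simple roots {alpha_4, alpha_5, alpha_7} form a chain of 3 nodes with a double edge at one end; the terminal node there is the unique short simple root (B_3), and {alpha_1, alpha_2, alpha_3, alpha_6, alpha_8, alpha_9} form a chain of 4 nodes with a fork of two nodes at one end (D_6). A semisimple Lie algebra decomposes uniquely as the direct sum of simple ideals, one per connected component of its Dynkin diagram, so g ≅ B_3 ⊕ D_6 (dimension 21 + 66 = 87).

type B_3 ⊕ type D_6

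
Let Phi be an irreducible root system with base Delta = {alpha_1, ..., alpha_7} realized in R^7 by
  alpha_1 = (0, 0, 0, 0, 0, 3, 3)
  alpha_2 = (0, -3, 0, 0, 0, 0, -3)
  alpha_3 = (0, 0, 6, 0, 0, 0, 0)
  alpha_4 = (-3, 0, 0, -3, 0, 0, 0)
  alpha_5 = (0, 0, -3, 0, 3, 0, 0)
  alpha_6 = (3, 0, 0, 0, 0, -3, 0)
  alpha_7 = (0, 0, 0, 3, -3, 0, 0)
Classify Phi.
C_7

Compute the Cartan integers a_ij = 2(alpha_i, alpha_j)/(alpha_j, alpha_j); the resulting 7x7 Cartan matrix is
[[2, -1, 0, 0, 0, -1, 0], [-1, 2, 0, 0, 0, 0, 0], [0, 0, 2, 0, -2, 0, 0], [0, 0, 0, 2, 0, -1, -1], [0, 0, -1, 0, 2, 0, -1], [-1, 0, 0, -1, 0, 2, 0], [0, 0, 0, -1, -1, 0, 2]].
The roots have two lengths (squared-length ratio 2:1); the short ones are alpha_{1,2,4,5,6,7}. The associated Dynkin diagram is a chain of 7 nodes with a double edge at one end; the terminal node there is the unique long simple root (C_7), so the type is C_7 (the algebra sp(14)).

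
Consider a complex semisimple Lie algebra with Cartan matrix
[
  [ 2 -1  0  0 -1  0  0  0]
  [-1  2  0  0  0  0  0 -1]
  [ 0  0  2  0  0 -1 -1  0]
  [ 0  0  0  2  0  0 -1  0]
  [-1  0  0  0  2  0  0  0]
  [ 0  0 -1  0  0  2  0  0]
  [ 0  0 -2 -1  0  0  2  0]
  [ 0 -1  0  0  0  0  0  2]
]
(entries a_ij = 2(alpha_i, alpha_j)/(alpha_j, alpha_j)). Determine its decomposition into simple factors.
A_4 + F_4

The diagram associated to this matrix has two connected components: the simple roots {alpha_1, alpha_2, alpha_5, alpha_8} form a chain of 4 nodes with single edges (A_4), and {alpha_3, alpha_4, alpha_6, alpha_7} form a chain of 4 nodes with a double edge between the middle two (F_4). A semisimple Lie algebra decomposes uniquely as the direct sum of simple ideals, one per connected component of its Dynkin diagram, so g ≅ A_4 ⊕ F_4 (dimension 24 + 52 = 76).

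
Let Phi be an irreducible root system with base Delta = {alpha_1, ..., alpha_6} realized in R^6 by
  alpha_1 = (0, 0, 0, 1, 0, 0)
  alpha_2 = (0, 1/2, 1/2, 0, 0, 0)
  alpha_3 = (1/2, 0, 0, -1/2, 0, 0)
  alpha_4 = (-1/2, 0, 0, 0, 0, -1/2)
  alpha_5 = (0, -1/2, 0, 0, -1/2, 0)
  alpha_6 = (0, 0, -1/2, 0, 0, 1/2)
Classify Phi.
Compute the Cartan integers a_ij = 2(alpha_i, alpha_j)/(alpha_j, alpha_j); the resulting 6x6 Cartan matrix is
[[2, 0, -2, 0, 0, 0], [0, 2, 0, 0, -1, -1], [-1, 0, 2, -1, 0, 0], [0, 0, -1, 2, 0, -1], [0, -1, 0, 0, 2, 0], [0, -1, 0, -1, 0, 2]].
The roots have two lengths (squared-length ratio 2:1); the short ones are alpha_{2,3,4,5,6}. The associated Dynkin diagram is a chain of 6 nodes with a double edge at one end; the terminal node there is the unique long simple root (C_6), so the type is C_6 (the algebra sp(12)).

C6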